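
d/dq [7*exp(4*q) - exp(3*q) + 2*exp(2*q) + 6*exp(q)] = (28*exp(3*q) - 3*exp(2*q) + 4*exp(q) + 6)*exp(q)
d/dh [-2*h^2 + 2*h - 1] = 2 - 4*h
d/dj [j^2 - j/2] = 2*j - 1/2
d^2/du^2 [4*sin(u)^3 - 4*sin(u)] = -36*sin(u)^3 + 28*sin(u)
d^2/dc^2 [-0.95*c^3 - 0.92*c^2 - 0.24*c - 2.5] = -5.7*c - 1.84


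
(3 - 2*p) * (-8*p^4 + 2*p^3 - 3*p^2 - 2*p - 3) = 16*p^5 - 28*p^4 + 12*p^3 - 5*p^2 - 9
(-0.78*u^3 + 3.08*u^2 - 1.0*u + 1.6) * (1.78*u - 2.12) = -1.3884*u^4 + 7.136*u^3 - 8.3096*u^2 + 4.968*u - 3.392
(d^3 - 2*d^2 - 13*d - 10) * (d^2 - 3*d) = d^5 - 5*d^4 - 7*d^3 + 29*d^2 + 30*d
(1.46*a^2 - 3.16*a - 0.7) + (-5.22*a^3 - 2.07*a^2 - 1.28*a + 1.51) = -5.22*a^3 - 0.61*a^2 - 4.44*a + 0.81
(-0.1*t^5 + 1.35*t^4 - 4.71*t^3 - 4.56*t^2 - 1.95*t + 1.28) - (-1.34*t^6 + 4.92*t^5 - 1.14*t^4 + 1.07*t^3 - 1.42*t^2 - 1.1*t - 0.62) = 1.34*t^6 - 5.02*t^5 + 2.49*t^4 - 5.78*t^3 - 3.14*t^2 - 0.85*t + 1.9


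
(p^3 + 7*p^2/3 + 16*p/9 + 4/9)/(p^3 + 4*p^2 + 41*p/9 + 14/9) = (3*p + 2)/(3*p + 7)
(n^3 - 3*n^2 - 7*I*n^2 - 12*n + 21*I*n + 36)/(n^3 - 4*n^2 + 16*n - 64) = (n^2 - 3*n*(1 + I) + 9*I)/(n^2 + 4*n*(-1 + I) - 16*I)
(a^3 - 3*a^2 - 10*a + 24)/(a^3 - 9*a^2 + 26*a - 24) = (a + 3)/(a - 3)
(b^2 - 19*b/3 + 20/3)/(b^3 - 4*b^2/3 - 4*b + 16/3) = (b - 5)/(b^2 - 4)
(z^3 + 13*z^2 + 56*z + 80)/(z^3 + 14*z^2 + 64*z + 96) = (z + 5)/(z + 6)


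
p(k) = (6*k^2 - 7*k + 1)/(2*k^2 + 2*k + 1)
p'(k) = (-4*k - 2)*(6*k^2 - 7*k + 1)/(2*k^2 + 2*k + 1)^2 + (12*k - 7)/(2*k^2 + 2*k + 1)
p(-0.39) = 8.86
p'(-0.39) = -29.72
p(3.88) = 1.65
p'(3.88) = 0.27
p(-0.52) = 12.50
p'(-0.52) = -24.44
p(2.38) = 1.07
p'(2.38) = 0.54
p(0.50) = -0.40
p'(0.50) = 0.24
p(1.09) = 0.09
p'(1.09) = 0.99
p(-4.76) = 4.63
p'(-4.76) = 0.40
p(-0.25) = 5.00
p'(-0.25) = -24.00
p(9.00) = 2.34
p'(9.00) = 0.07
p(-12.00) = 3.58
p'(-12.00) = 0.05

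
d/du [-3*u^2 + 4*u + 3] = 4 - 6*u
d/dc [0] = 0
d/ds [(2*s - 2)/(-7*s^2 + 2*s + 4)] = 2*(7*s^2 - 14*s + 6)/(49*s^4 - 28*s^3 - 52*s^2 + 16*s + 16)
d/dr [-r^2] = -2*r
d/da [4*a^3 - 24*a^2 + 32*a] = 12*a^2 - 48*a + 32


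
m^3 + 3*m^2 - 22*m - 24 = (m - 4)*(m + 1)*(m + 6)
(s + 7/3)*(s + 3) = s^2 + 16*s/3 + 7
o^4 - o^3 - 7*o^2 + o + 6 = (o - 3)*(o - 1)*(o + 1)*(o + 2)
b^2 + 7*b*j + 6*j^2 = (b + j)*(b + 6*j)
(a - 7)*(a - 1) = a^2 - 8*a + 7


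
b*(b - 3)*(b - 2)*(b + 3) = b^4 - 2*b^3 - 9*b^2 + 18*b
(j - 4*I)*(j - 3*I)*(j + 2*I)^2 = j^4 - 3*I*j^3 + 12*j^2 - 20*I*j + 48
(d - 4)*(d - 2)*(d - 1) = d^3 - 7*d^2 + 14*d - 8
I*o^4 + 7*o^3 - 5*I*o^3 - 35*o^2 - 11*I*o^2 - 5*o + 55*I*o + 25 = (o - 5)*(o - 5*I)*(o - I)*(I*o + 1)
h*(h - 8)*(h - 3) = h^3 - 11*h^2 + 24*h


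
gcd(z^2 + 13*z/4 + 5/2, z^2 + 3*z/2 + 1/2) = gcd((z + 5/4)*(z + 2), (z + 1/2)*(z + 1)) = 1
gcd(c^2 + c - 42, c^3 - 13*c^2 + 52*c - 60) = c - 6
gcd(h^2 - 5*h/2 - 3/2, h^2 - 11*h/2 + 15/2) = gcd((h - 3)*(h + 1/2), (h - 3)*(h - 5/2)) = h - 3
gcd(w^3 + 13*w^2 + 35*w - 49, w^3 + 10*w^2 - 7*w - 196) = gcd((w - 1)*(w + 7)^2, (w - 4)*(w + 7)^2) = w^2 + 14*w + 49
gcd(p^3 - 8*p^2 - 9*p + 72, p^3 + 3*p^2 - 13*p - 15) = p - 3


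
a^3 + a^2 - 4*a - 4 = (a - 2)*(a + 1)*(a + 2)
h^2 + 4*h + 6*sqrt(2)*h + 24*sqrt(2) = (h + 4)*(h + 6*sqrt(2))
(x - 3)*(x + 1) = x^2 - 2*x - 3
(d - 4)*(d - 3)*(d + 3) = d^3 - 4*d^2 - 9*d + 36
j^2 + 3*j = j*(j + 3)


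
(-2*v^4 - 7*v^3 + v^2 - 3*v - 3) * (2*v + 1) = -4*v^5 - 16*v^4 - 5*v^3 - 5*v^2 - 9*v - 3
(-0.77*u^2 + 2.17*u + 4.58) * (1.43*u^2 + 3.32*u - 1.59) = -1.1011*u^4 + 0.5467*u^3 + 14.9781*u^2 + 11.7553*u - 7.2822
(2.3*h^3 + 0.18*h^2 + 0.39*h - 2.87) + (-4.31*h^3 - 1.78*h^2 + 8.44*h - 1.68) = -2.01*h^3 - 1.6*h^2 + 8.83*h - 4.55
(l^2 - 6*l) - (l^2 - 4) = 4 - 6*l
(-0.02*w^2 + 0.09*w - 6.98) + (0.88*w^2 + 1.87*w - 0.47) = 0.86*w^2 + 1.96*w - 7.45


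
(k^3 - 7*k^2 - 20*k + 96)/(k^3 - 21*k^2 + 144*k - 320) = (k^2 + k - 12)/(k^2 - 13*k + 40)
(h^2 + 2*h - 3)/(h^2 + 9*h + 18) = (h - 1)/(h + 6)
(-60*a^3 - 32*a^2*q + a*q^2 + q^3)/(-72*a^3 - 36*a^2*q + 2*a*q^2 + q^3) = (5*a + q)/(6*a + q)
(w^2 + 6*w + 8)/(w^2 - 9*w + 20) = (w^2 + 6*w + 8)/(w^2 - 9*w + 20)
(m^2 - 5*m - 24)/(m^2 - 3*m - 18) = (m - 8)/(m - 6)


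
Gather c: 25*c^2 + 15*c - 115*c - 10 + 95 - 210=25*c^2 - 100*c - 125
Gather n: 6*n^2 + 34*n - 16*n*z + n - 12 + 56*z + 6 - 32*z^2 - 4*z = 6*n^2 + n*(35 - 16*z) - 32*z^2 + 52*z - 6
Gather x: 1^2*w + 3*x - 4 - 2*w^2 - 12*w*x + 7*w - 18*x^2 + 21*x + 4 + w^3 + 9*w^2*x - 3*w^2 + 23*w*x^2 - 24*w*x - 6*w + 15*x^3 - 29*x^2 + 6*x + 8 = w^3 - 5*w^2 + 2*w + 15*x^3 + x^2*(23*w - 47) + x*(9*w^2 - 36*w + 30) + 8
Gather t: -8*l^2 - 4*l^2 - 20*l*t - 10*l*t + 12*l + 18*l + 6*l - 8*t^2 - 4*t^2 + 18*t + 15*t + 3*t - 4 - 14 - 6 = -12*l^2 + 36*l - 12*t^2 + t*(36 - 30*l) - 24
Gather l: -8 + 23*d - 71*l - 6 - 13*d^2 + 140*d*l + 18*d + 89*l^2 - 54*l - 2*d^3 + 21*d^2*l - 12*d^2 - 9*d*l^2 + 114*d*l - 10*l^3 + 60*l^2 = -2*d^3 - 25*d^2 + 41*d - 10*l^3 + l^2*(149 - 9*d) + l*(21*d^2 + 254*d - 125) - 14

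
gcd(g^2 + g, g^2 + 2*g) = g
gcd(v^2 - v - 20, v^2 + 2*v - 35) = v - 5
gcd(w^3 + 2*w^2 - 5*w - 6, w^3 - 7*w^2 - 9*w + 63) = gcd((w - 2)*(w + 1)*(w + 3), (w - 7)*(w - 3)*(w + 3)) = w + 3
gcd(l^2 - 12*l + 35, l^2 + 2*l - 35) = l - 5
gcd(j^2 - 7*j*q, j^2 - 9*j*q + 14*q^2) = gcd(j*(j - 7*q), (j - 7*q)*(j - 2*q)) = -j + 7*q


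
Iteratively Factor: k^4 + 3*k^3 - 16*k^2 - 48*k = (k + 3)*(k^3 - 16*k) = k*(k + 3)*(k^2 - 16) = k*(k - 4)*(k + 3)*(k + 4)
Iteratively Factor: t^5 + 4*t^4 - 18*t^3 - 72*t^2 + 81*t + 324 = (t + 3)*(t^4 + t^3 - 21*t^2 - 9*t + 108) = (t + 3)*(t + 4)*(t^3 - 3*t^2 - 9*t + 27) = (t - 3)*(t + 3)*(t + 4)*(t^2 - 9) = (t - 3)*(t + 3)^2*(t + 4)*(t - 3)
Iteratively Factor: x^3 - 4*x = (x)*(x^2 - 4) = x*(x - 2)*(x + 2)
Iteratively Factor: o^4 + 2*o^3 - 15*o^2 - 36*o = (o - 4)*(o^3 + 6*o^2 + 9*o) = (o - 4)*(o + 3)*(o^2 + 3*o) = (o - 4)*(o + 3)^2*(o)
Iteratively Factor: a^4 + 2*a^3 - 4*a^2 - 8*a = (a - 2)*(a^3 + 4*a^2 + 4*a) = a*(a - 2)*(a^2 + 4*a + 4) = a*(a - 2)*(a + 2)*(a + 2)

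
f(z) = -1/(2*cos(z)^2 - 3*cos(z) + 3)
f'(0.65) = -0.03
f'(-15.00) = -0.09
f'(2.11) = 0.17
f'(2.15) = 0.16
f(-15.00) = -0.16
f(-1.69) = -0.30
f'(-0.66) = 0.03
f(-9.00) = -0.14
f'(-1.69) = -0.30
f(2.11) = -0.20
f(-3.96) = -0.17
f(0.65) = -0.53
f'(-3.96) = 0.12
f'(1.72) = 0.29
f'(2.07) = 0.18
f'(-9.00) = -0.05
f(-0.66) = -0.53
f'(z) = -(4*sin(z)*cos(z) - 3*sin(z))/(2*cos(z)^2 - 3*cos(z) + 3)^2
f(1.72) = -0.29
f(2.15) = -0.19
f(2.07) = -0.20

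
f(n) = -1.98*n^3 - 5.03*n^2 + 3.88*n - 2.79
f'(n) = -5.94*n^2 - 10.06*n + 3.88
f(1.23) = -9.31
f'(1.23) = -17.48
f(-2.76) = -10.19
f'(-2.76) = -13.60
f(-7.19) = 445.24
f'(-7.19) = -230.86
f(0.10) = -2.45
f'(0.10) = 2.81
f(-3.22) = -1.33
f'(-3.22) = -25.32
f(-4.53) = 60.47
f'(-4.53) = -72.44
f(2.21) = -40.15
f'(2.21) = -47.36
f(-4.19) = 38.29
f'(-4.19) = -58.25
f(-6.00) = 220.53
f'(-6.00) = -149.60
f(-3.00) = -6.24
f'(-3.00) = -19.40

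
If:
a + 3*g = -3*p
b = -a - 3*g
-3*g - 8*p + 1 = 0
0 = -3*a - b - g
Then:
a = -3/23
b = 12/23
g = -3/23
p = 4/23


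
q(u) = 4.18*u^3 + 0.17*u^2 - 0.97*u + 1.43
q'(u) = 12.54*u^2 + 0.34*u - 0.97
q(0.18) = 1.29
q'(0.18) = -0.50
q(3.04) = 117.49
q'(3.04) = 115.95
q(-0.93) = -0.88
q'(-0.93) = 9.56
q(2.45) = 61.55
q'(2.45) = 75.13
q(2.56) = 70.19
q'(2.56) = 82.08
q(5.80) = 817.09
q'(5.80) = 422.85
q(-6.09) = -930.48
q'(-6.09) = 462.04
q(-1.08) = -2.59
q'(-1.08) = 13.29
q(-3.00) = -106.99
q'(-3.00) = 110.87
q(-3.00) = -106.99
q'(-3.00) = 110.87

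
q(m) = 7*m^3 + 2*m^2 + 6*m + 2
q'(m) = 21*m^2 + 4*m + 6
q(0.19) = 3.26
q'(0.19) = 7.52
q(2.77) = 182.74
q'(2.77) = 178.21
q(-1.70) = -36.81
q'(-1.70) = 59.89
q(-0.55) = -1.86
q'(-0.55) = 10.15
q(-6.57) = -1936.24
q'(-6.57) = 886.18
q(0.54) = 6.93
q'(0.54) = 14.28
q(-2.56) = -117.69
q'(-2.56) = 133.39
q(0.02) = 2.12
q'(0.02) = 6.09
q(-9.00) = -4993.00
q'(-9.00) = 1671.00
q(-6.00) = -1474.00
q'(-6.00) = 738.00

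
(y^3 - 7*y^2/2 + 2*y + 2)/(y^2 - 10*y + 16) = (y^2 - 3*y/2 - 1)/(y - 8)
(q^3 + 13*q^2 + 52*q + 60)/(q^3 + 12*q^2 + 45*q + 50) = (q + 6)/(q + 5)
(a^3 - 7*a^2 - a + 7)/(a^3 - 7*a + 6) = (a^2 - 6*a - 7)/(a^2 + a - 6)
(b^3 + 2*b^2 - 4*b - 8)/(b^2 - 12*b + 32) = (b^3 + 2*b^2 - 4*b - 8)/(b^2 - 12*b + 32)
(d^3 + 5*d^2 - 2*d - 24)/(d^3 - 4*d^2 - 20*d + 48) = (d + 3)/(d - 6)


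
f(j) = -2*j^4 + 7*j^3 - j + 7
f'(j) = -8*j^3 + 21*j^2 - 1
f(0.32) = 6.89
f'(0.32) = 0.89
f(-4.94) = -2023.01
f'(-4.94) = 1475.91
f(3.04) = 29.81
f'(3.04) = -31.68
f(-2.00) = -79.00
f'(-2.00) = 147.00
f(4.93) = -340.62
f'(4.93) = -449.18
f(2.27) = 33.50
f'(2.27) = 13.63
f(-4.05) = -992.04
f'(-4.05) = 874.89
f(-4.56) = -1516.92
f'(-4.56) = 1194.22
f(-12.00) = -53549.00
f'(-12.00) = 16847.00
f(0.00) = 7.00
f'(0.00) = -1.00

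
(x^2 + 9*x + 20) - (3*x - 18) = x^2 + 6*x + 38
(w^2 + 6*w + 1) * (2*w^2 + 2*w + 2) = 2*w^4 + 14*w^3 + 16*w^2 + 14*w + 2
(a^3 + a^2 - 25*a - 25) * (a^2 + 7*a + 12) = a^5 + 8*a^4 - 6*a^3 - 188*a^2 - 475*a - 300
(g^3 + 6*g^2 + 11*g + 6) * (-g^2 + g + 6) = -g^5 - 5*g^4 + g^3 + 41*g^2 + 72*g + 36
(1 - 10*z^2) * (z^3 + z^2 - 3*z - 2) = -10*z^5 - 10*z^4 + 31*z^3 + 21*z^2 - 3*z - 2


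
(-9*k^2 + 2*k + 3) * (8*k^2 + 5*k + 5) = -72*k^4 - 29*k^3 - 11*k^2 + 25*k + 15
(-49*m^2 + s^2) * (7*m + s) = -343*m^3 - 49*m^2*s + 7*m*s^2 + s^3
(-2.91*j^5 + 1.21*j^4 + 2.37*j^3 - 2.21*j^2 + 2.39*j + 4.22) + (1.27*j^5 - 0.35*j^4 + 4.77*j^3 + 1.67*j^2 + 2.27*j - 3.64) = -1.64*j^5 + 0.86*j^4 + 7.14*j^3 - 0.54*j^2 + 4.66*j + 0.58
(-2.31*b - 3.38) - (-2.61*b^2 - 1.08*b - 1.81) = 2.61*b^2 - 1.23*b - 1.57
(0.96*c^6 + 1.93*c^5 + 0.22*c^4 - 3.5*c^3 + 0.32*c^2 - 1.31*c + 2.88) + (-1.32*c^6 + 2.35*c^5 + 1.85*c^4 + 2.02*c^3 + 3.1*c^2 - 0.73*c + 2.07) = -0.36*c^6 + 4.28*c^5 + 2.07*c^4 - 1.48*c^3 + 3.42*c^2 - 2.04*c + 4.95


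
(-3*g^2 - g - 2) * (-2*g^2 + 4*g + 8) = 6*g^4 - 10*g^3 - 24*g^2 - 16*g - 16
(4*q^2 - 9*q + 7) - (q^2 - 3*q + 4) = 3*q^2 - 6*q + 3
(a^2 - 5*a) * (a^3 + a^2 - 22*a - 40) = a^5 - 4*a^4 - 27*a^3 + 70*a^2 + 200*a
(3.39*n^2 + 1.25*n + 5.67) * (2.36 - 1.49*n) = -5.0511*n^3 + 6.1379*n^2 - 5.4983*n + 13.3812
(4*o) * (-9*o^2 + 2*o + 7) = -36*o^3 + 8*o^2 + 28*o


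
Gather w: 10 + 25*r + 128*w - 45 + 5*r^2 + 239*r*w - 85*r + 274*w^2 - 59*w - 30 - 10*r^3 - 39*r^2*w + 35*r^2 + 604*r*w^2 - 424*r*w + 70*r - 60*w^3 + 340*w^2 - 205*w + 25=-10*r^3 + 40*r^2 + 10*r - 60*w^3 + w^2*(604*r + 614) + w*(-39*r^2 - 185*r - 136) - 40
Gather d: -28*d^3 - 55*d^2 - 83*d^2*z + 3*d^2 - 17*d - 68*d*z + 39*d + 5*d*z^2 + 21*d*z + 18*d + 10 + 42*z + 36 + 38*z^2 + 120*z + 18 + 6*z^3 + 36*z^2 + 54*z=-28*d^3 + d^2*(-83*z - 52) + d*(5*z^2 - 47*z + 40) + 6*z^3 + 74*z^2 + 216*z + 64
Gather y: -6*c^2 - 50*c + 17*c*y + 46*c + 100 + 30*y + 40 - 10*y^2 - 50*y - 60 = -6*c^2 - 4*c - 10*y^2 + y*(17*c - 20) + 80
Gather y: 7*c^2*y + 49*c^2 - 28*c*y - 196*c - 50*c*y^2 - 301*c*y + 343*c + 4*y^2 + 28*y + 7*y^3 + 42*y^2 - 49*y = 49*c^2 + 147*c + 7*y^3 + y^2*(46 - 50*c) + y*(7*c^2 - 329*c - 21)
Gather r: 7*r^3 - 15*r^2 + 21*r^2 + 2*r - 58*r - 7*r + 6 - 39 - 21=7*r^3 + 6*r^2 - 63*r - 54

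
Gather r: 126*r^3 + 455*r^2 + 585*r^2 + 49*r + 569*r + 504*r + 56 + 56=126*r^3 + 1040*r^2 + 1122*r + 112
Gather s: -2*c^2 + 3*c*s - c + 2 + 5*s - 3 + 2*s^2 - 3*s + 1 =-2*c^2 - c + 2*s^2 + s*(3*c + 2)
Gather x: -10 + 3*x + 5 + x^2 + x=x^2 + 4*x - 5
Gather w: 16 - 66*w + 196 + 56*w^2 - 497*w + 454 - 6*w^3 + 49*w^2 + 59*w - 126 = -6*w^3 + 105*w^2 - 504*w + 540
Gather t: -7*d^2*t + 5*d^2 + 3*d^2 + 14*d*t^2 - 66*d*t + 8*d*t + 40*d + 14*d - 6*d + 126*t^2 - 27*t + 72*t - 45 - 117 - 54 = 8*d^2 + 48*d + t^2*(14*d + 126) + t*(-7*d^2 - 58*d + 45) - 216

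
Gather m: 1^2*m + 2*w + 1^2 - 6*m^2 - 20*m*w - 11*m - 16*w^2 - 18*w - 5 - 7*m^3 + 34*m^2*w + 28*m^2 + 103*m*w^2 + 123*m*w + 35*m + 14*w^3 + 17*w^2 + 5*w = -7*m^3 + m^2*(34*w + 22) + m*(103*w^2 + 103*w + 25) + 14*w^3 + w^2 - 11*w - 4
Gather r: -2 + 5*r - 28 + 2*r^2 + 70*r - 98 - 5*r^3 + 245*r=-5*r^3 + 2*r^2 + 320*r - 128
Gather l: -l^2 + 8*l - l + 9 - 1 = -l^2 + 7*l + 8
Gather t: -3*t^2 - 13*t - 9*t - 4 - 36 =-3*t^2 - 22*t - 40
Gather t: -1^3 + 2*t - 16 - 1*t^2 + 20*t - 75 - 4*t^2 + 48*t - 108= -5*t^2 + 70*t - 200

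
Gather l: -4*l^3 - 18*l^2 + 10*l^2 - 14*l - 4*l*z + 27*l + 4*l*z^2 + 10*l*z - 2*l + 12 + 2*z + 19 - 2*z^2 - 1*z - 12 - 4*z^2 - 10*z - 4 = -4*l^3 - 8*l^2 + l*(4*z^2 + 6*z + 11) - 6*z^2 - 9*z + 15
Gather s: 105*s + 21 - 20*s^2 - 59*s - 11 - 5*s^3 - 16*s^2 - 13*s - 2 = -5*s^3 - 36*s^2 + 33*s + 8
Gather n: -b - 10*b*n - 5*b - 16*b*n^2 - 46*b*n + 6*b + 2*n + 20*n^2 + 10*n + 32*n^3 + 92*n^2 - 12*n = -56*b*n + 32*n^3 + n^2*(112 - 16*b)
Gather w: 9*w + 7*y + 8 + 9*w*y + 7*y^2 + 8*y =w*(9*y + 9) + 7*y^2 + 15*y + 8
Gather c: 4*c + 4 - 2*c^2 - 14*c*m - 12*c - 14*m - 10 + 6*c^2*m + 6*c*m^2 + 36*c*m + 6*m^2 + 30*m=c^2*(6*m - 2) + c*(6*m^2 + 22*m - 8) + 6*m^2 + 16*m - 6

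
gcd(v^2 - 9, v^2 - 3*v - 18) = v + 3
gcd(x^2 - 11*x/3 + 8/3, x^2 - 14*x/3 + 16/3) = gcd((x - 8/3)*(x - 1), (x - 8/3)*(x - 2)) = x - 8/3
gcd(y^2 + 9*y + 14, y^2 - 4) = y + 2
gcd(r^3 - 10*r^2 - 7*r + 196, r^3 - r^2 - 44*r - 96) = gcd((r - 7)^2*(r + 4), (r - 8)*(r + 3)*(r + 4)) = r + 4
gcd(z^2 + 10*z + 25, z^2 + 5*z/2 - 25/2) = z + 5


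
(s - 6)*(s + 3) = s^2 - 3*s - 18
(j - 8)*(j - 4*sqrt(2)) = j^2 - 8*j - 4*sqrt(2)*j + 32*sqrt(2)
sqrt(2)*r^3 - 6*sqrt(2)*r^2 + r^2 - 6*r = r*(r - 6)*(sqrt(2)*r + 1)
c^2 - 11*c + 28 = (c - 7)*(c - 4)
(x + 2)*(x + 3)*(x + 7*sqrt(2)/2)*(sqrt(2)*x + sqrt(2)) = sqrt(2)*x^4 + 7*x^3 + 6*sqrt(2)*x^3 + 11*sqrt(2)*x^2 + 42*x^2 + 6*sqrt(2)*x + 77*x + 42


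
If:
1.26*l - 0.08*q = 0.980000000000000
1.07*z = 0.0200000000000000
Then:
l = 0.0634920634920635*q + 0.777777777777778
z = 0.02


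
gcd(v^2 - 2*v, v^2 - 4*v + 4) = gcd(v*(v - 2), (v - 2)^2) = v - 2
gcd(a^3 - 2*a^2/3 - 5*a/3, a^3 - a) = a^2 + a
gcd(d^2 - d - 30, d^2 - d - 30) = d^2 - d - 30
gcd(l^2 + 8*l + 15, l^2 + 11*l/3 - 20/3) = l + 5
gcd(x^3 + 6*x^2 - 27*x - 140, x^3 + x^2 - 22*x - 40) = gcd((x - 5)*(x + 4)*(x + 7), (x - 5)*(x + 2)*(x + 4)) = x^2 - x - 20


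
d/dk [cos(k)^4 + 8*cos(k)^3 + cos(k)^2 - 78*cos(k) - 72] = 2*(-2*cos(k)^3 - 12*cos(k)^2 - cos(k) + 39)*sin(k)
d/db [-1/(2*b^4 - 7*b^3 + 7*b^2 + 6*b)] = (8*b^3 - 21*b^2 + 14*b + 6)/(b^2*(2*b^3 - 7*b^2 + 7*b + 6)^2)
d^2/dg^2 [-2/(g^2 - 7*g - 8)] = 4*(-g^2 + 7*g + (2*g - 7)^2 + 8)/(-g^2 + 7*g + 8)^3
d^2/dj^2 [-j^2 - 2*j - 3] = -2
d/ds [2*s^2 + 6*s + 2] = 4*s + 6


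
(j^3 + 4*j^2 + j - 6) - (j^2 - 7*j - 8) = j^3 + 3*j^2 + 8*j + 2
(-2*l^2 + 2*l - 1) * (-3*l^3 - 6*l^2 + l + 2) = 6*l^5 + 6*l^4 - 11*l^3 + 4*l^2 + 3*l - 2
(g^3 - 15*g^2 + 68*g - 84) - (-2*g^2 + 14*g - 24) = g^3 - 13*g^2 + 54*g - 60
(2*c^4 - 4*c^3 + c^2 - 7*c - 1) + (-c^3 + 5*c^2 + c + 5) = 2*c^4 - 5*c^3 + 6*c^2 - 6*c + 4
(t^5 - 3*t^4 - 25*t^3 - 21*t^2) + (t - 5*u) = t^5 - 3*t^4 - 25*t^3 - 21*t^2 + t - 5*u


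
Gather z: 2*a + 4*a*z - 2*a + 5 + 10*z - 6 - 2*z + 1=z*(4*a + 8)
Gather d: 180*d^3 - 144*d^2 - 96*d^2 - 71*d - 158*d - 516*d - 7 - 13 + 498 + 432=180*d^3 - 240*d^2 - 745*d + 910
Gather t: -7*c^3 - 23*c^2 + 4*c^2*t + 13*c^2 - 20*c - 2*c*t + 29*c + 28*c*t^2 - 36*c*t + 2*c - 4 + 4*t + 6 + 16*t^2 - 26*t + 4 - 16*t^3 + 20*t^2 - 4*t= -7*c^3 - 10*c^2 + 11*c - 16*t^3 + t^2*(28*c + 36) + t*(4*c^2 - 38*c - 26) + 6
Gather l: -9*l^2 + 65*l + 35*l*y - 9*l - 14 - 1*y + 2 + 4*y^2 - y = -9*l^2 + l*(35*y + 56) + 4*y^2 - 2*y - 12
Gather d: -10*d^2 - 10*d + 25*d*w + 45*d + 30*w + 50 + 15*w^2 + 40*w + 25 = -10*d^2 + d*(25*w + 35) + 15*w^2 + 70*w + 75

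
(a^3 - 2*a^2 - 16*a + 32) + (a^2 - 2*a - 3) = a^3 - a^2 - 18*a + 29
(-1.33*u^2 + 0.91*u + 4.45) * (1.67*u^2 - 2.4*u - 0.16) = -2.2211*u^4 + 4.7117*u^3 + 5.4603*u^2 - 10.8256*u - 0.712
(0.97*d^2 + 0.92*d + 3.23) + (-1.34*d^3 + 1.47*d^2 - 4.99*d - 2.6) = -1.34*d^3 + 2.44*d^2 - 4.07*d + 0.63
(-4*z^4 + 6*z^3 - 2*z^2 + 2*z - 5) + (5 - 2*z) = -4*z^4 + 6*z^3 - 2*z^2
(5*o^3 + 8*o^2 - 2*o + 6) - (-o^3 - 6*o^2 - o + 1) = 6*o^3 + 14*o^2 - o + 5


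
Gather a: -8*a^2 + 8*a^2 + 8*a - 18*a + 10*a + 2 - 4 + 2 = 0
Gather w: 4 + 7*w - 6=7*w - 2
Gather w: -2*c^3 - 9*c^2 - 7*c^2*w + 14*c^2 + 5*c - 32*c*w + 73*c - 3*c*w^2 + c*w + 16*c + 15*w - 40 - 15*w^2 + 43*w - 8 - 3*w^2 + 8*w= -2*c^3 + 5*c^2 + 94*c + w^2*(-3*c - 18) + w*(-7*c^2 - 31*c + 66) - 48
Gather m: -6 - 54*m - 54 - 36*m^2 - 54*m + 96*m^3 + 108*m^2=96*m^3 + 72*m^2 - 108*m - 60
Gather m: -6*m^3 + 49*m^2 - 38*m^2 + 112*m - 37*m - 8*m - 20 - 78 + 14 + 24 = -6*m^3 + 11*m^2 + 67*m - 60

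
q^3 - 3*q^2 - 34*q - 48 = (q - 8)*(q + 2)*(q + 3)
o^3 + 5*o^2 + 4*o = o*(o + 1)*(o + 4)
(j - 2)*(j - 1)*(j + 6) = j^3 + 3*j^2 - 16*j + 12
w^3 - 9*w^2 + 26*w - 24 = (w - 4)*(w - 3)*(w - 2)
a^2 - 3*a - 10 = (a - 5)*(a + 2)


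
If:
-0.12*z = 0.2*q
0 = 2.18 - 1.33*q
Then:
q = 1.64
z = -2.73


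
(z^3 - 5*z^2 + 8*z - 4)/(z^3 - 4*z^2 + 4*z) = (z - 1)/z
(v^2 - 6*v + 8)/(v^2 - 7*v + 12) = (v - 2)/(v - 3)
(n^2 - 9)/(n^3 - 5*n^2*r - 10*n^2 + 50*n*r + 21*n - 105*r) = (-n - 3)/(-n^2 + 5*n*r + 7*n - 35*r)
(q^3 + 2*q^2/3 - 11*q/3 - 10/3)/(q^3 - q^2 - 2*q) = (q + 5/3)/q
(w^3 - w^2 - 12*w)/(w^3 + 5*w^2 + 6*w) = (w - 4)/(w + 2)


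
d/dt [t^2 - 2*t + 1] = 2*t - 2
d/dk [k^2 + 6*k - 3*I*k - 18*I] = 2*k + 6 - 3*I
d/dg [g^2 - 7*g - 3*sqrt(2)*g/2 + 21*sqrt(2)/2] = 2*g - 7 - 3*sqrt(2)/2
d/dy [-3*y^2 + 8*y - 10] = 8 - 6*y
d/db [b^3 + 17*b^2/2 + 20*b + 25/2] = 3*b^2 + 17*b + 20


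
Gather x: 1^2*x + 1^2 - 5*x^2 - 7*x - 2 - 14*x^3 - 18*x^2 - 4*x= -14*x^3 - 23*x^2 - 10*x - 1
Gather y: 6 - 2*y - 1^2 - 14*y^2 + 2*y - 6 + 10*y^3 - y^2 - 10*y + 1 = 10*y^3 - 15*y^2 - 10*y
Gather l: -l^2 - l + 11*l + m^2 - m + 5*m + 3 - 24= -l^2 + 10*l + m^2 + 4*m - 21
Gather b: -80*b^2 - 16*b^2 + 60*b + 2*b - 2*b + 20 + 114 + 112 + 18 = -96*b^2 + 60*b + 264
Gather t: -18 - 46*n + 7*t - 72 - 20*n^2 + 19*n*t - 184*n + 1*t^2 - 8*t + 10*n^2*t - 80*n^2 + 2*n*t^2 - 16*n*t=-100*n^2 - 230*n + t^2*(2*n + 1) + t*(10*n^2 + 3*n - 1) - 90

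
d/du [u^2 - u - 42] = 2*u - 1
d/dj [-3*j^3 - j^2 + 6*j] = -9*j^2 - 2*j + 6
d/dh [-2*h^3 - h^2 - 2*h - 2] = -6*h^2 - 2*h - 2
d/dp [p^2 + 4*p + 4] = 2*p + 4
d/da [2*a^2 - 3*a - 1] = 4*a - 3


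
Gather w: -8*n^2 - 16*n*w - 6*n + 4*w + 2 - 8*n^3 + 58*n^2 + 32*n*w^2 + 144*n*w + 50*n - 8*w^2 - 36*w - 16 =-8*n^3 + 50*n^2 + 44*n + w^2*(32*n - 8) + w*(128*n - 32) - 14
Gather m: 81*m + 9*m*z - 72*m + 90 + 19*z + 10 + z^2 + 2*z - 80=m*(9*z + 9) + z^2 + 21*z + 20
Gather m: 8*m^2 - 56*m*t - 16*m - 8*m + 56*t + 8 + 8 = 8*m^2 + m*(-56*t - 24) + 56*t + 16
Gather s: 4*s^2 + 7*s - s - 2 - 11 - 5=4*s^2 + 6*s - 18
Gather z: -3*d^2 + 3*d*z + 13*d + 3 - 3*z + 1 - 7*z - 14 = -3*d^2 + 13*d + z*(3*d - 10) - 10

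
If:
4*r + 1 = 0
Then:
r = -1/4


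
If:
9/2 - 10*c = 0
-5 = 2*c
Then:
No Solution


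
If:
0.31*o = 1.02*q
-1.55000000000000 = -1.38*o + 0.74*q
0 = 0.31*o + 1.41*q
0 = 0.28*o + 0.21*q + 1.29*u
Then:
No Solution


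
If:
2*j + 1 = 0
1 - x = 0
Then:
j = -1/2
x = 1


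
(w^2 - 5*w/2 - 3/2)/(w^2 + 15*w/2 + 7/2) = (w - 3)/(w + 7)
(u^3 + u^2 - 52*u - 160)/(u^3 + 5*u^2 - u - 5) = (u^2 - 4*u - 32)/(u^2 - 1)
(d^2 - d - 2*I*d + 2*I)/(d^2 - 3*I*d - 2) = (d - 1)/(d - I)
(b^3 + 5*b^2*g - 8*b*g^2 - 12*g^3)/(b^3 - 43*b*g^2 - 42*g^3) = (b - 2*g)/(b - 7*g)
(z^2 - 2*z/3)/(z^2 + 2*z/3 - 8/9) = 3*z/(3*z + 4)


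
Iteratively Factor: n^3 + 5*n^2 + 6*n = (n + 3)*(n^2 + 2*n) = (n + 2)*(n + 3)*(n)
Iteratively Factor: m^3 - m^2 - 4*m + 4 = (m - 1)*(m^2 - 4) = (m - 1)*(m + 2)*(m - 2)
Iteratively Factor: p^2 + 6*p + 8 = (p + 4)*(p + 2)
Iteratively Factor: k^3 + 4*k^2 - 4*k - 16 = (k + 4)*(k^2 - 4) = (k - 2)*(k + 4)*(k + 2)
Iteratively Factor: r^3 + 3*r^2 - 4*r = (r + 4)*(r^2 - r) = (r - 1)*(r + 4)*(r)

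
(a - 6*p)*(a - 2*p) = a^2 - 8*a*p + 12*p^2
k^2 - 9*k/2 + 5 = (k - 5/2)*(k - 2)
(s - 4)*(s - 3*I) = s^2 - 4*s - 3*I*s + 12*I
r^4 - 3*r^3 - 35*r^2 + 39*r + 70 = (r - 7)*(r - 2)*(r + 1)*(r + 5)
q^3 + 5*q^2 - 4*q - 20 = (q - 2)*(q + 2)*(q + 5)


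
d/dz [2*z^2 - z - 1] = 4*z - 1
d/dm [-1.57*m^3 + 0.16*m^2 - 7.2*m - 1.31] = -4.71*m^2 + 0.32*m - 7.2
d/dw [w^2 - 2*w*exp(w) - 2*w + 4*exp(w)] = -2*w*exp(w) + 2*w + 2*exp(w) - 2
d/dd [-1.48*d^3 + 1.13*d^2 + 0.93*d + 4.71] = -4.44*d^2 + 2.26*d + 0.93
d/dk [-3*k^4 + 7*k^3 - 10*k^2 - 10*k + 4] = -12*k^3 + 21*k^2 - 20*k - 10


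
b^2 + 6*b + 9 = (b + 3)^2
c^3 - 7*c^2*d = c^2*(c - 7*d)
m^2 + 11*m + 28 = (m + 4)*(m + 7)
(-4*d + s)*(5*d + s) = -20*d^2 + d*s + s^2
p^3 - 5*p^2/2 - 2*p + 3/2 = (p - 3)*(p - 1/2)*(p + 1)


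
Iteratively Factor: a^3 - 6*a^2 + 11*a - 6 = (a - 1)*(a^2 - 5*a + 6) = (a - 2)*(a - 1)*(a - 3)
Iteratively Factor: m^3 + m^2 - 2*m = (m)*(m^2 + m - 2) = m*(m - 1)*(m + 2)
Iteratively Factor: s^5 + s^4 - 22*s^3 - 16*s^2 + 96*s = (s + 4)*(s^4 - 3*s^3 - 10*s^2 + 24*s) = (s + 3)*(s + 4)*(s^3 - 6*s^2 + 8*s) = (s - 2)*(s + 3)*(s + 4)*(s^2 - 4*s) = s*(s - 2)*(s + 3)*(s + 4)*(s - 4)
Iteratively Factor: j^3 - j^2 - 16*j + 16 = (j - 4)*(j^2 + 3*j - 4) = (j - 4)*(j - 1)*(j + 4)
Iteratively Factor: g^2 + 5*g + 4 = (g + 4)*(g + 1)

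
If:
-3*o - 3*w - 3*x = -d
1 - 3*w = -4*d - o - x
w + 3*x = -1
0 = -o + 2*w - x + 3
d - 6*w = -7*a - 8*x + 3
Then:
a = -62/147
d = -9/7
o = 2/3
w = -8/7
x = 1/21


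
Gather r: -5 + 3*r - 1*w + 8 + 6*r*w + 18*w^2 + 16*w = r*(6*w + 3) + 18*w^2 + 15*w + 3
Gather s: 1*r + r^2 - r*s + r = r^2 - r*s + 2*r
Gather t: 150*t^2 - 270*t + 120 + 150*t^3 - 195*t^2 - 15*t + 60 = 150*t^3 - 45*t^2 - 285*t + 180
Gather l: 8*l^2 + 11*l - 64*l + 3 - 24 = 8*l^2 - 53*l - 21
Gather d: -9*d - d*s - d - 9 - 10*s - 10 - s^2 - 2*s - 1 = d*(-s - 10) - s^2 - 12*s - 20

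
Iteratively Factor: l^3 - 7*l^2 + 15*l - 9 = (l - 3)*(l^2 - 4*l + 3) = (l - 3)^2*(l - 1)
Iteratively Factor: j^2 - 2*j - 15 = (j - 5)*(j + 3)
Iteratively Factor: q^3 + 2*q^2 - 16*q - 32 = (q + 4)*(q^2 - 2*q - 8) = (q + 2)*(q + 4)*(q - 4)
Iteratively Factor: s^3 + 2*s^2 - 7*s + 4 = (s + 4)*(s^2 - 2*s + 1) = (s - 1)*(s + 4)*(s - 1)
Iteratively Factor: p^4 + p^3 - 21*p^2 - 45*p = (p + 3)*(p^3 - 2*p^2 - 15*p) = p*(p + 3)*(p^2 - 2*p - 15) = p*(p - 5)*(p + 3)*(p + 3)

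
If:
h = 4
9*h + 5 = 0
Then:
No Solution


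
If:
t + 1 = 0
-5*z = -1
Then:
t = -1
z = 1/5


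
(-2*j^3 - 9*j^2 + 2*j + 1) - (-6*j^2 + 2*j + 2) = -2*j^3 - 3*j^2 - 1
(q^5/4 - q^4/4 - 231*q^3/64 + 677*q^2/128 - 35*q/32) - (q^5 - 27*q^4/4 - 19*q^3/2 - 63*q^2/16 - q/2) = -3*q^5/4 + 13*q^4/2 + 377*q^3/64 + 1181*q^2/128 - 19*q/32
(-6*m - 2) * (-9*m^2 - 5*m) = 54*m^3 + 48*m^2 + 10*m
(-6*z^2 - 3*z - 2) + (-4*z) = -6*z^2 - 7*z - 2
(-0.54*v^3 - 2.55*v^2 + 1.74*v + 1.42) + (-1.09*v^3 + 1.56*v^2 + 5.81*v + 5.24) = -1.63*v^3 - 0.99*v^2 + 7.55*v + 6.66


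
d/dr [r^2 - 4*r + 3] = 2*r - 4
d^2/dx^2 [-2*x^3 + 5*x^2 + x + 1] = 10 - 12*x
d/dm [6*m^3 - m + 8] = 18*m^2 - 1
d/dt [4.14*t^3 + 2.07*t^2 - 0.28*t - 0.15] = 12.42*t^2 + 4.14*t - 0.28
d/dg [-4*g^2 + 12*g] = 12 - 8*g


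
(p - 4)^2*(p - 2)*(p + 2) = p^4 - 8*p^3 + 12*p^2 + 32*p - 64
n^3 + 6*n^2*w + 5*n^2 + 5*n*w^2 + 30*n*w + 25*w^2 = (n + 5)*(n + w)*(n + 5*w)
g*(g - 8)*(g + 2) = g^3 - 6*g^2 - 16*g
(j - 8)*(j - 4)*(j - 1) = j^3 - 13*j^2 + 44*j - 32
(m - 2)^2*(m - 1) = m^3 - 5*m^2 + 8*m - 4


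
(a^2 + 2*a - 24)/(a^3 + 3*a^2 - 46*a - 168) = (a - 4)/(a^2 - 3*a - 28)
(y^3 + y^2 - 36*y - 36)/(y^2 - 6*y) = y + 7 + 6/y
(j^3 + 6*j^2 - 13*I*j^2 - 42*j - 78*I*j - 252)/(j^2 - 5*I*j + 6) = (j^2 + j*(6 - 7*I) - 42*I)/(j + I)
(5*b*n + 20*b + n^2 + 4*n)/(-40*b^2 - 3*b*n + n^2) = (-n - 4)/(8*b - n)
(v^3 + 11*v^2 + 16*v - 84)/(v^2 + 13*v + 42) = v - 2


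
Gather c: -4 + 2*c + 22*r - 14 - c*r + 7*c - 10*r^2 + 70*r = c*(9 - r) - 10*r^2 + 92*r - 18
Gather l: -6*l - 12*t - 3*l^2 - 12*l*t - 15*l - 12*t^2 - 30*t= -3*l^2 + l*(-12*t - 21) - 12*t^2 - 42*t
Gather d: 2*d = 2*d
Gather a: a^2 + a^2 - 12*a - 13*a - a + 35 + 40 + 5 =2*a^2 - 26*a + 80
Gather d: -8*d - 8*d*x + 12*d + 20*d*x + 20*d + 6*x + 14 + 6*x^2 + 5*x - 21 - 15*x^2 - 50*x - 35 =d*(12*x + 24) - 9*x^2 - 39*x - 42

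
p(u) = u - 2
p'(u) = 1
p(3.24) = 1.24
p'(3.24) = 1.00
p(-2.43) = -4.43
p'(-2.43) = 1.00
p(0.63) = -1.37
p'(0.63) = 1.00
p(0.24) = -1.76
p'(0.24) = 1.00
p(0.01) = -1.99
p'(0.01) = 1.00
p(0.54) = -1.46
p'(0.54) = 1.00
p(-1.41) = -3.41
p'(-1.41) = 1.00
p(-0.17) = -2.17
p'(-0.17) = 1.00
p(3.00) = 1.00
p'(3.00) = 1.00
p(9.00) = 7.00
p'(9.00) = 1.00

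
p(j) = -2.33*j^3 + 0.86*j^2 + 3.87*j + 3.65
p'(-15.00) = -1594.68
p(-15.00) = 8002.85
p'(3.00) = -53.88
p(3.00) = -39.91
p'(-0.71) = -0.87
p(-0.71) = 2.17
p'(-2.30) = -37.06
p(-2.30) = 27.65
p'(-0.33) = 2.54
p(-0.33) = 2.55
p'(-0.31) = 2.67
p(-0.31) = 2.60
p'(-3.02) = -65.08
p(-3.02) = 63.98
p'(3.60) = -80.53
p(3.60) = -79.98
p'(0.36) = 3.58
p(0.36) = 5.05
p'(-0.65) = -0.20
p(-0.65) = 2.14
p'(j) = -6.99*j^2 + 1.72*j + 3.87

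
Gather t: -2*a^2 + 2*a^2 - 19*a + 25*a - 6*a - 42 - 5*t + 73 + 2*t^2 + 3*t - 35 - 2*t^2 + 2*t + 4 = 0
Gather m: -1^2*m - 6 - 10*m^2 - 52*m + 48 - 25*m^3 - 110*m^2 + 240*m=-25*m^3 - 120*m^2 + 187*m + 42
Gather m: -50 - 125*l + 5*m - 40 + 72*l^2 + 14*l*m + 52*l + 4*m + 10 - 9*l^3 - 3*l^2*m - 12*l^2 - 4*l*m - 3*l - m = -9*l^3 + 60*l^2 - 76*l + m*(-3*l^2 + 10*l + 8) - 80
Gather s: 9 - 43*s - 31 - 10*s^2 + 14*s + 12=-10*s^2 - 29*s - 10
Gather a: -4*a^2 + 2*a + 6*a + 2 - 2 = -4*a^2 + 8*a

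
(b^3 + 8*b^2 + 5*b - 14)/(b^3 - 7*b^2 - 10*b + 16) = (b + 7)/(b - 8)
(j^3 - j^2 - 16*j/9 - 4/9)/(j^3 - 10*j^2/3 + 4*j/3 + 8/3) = (j + 1/3)/(j - 2)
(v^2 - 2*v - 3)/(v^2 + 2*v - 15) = (v + 1)/(v + 5)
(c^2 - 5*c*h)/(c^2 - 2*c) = (c - 5*h)/(c - 2)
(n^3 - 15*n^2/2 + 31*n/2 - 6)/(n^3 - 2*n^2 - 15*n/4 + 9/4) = 2*(n - 4)/(2*n + 3)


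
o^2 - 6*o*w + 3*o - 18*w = (o + 3)*(o - 6*w)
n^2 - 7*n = n*(n - 7)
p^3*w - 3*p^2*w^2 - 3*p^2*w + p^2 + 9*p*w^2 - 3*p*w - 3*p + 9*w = (p - 3)*(p - 3*w)*(p*w + 1)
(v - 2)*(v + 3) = v^2 + v - 6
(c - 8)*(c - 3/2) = c^2 - 19*c/2 + 12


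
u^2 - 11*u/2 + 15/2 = (u - 3)*(u - 5/2)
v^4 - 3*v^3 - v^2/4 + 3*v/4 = v*(v - 3)*(v - 1/2)*(v + 1/2)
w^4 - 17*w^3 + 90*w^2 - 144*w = w*(w - 8)*(w - 6)*(w - 3)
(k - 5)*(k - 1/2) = k^2 - 11*k/2 + 5/2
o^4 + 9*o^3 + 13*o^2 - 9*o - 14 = (o - 1)*(o + 1)*(o + 2)*(o + 7)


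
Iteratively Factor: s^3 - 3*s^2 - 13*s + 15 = (s - 5)*(s^2 + 2*s - 3) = (s - 5)*(s + 3)*(s - 1)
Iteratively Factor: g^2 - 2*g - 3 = (g + 1)*(g - 3)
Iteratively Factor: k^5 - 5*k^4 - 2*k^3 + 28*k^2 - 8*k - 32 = (k - 2)*(k^4 - 3*k^3 - 8*k^2 + 12*k + 16) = (k - 2)*(k + 1)*(k^3 - 4*k^2 - 4*k + 16) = (k - 2)*(k + 1)*(k + 2)*(k^2 - 6*k + 8) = (k - 4)*(k - 2)*(k + 1)*(k + 2)*(k - 2)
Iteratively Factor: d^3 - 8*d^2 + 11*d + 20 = (d - 4)*(d^2 - 4*d - 5) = (d - 4)*(d + 1)*(d - 5)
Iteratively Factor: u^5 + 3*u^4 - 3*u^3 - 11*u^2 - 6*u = (u - 2)*(u^4 + 5*u^3 + 7*u^2 + 3*u) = (u - 2)*(u + 1)*(u^3 + 4*u^2 + 3*u) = (u - 2)*(u + 1)^2*(u^2 + 3*u) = u*(u - 2)*(u + 1)^2*(u + 3)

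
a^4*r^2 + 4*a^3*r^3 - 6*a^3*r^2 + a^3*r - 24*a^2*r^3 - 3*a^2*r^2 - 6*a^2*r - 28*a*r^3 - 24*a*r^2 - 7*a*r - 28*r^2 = (a - 7)*(a + 4*r)*(a*r + 1)*(a*r + r)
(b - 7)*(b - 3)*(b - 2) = b^3 - 12*b^2 + 41*b - 42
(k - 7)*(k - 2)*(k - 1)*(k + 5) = k^4 - 5*k^3 - 27*k^2 + 101*k - 70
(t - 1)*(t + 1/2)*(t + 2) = t^3 + 3*t^2/2 - 3*t/2 - 1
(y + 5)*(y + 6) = y^2 + 11*y + 30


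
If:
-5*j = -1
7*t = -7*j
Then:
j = 1/5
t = -1/5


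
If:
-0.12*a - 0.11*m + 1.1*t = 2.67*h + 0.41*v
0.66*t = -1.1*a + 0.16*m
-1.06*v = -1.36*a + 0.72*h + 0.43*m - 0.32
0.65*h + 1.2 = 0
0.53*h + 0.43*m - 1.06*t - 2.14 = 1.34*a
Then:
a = 3.09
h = -1.85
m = 10.41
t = -2.62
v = 1.29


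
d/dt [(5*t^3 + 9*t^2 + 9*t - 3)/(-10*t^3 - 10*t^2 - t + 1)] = 2*(20*t^4 + 85*t^3 + 3*t^2 - 21*t + 3)/(100*t^6 + 200*t^5 + 120*t^4 - 19*t^2 - 2*t + 1)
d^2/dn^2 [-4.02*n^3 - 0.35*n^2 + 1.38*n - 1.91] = -24.12*n - 0.7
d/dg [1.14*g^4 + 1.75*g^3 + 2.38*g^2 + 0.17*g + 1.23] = 4.56*g^3 + 5.25*g^2 + 4.76*g + 0.17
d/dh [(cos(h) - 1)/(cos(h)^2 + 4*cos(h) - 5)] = sin(h)/(cos(h) + 5)^2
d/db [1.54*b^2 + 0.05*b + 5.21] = 3.08*b + 0.05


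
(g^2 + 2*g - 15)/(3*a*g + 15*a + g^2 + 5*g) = (g - 3)/(3*a + g)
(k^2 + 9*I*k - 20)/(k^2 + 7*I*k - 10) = (k + 4*I)/(k + 2*I)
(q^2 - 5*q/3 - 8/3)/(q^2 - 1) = (q - 8/3)/(q - 1)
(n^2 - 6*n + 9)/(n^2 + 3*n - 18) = (n - 3)/(n + 6)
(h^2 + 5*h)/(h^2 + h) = (h + 5)/(h + 1)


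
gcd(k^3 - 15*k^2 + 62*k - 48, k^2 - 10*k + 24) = k - 6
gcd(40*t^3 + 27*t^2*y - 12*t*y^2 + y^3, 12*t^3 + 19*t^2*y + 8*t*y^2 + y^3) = t + y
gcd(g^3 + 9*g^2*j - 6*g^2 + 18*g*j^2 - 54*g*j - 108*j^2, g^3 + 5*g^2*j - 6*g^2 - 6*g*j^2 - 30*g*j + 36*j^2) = g^2 + 6*g*j - 6*g - 36*j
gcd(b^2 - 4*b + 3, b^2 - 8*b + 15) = b - 3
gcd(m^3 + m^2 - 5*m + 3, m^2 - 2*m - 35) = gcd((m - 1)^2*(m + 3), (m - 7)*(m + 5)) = 1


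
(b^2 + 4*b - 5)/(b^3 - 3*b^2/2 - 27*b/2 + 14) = 2*(b + 5)/(2*b^2 - b - 28)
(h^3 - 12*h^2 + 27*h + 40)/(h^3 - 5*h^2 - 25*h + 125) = (h^2 - 7*h - 8)/(h^2 - 25)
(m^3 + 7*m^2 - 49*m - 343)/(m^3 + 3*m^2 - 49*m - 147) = (m + 7)/(m + 3)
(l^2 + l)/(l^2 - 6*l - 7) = l/(l - 7)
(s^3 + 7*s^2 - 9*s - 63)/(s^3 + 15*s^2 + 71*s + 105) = (s - 3)/(s + 5)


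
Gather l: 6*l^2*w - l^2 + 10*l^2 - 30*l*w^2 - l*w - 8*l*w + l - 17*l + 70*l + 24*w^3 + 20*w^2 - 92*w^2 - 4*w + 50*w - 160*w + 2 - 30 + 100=l^2*(6*w + 9) + l*(-30*w^2 - 9*w + 54) + 24*w^3 - 72*w^2 - 114*w + 72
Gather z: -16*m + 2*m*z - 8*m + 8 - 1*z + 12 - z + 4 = -24*m + z*(2*m - 2) + 24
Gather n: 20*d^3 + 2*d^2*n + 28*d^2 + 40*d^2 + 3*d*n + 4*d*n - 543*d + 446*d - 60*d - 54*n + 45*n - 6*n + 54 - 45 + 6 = 20*d^3 + 68*d^2 - 157*d + n*(2*d^2 + 7*d - 15) + 15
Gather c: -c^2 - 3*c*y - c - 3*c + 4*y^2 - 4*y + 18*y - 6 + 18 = -c^2 + c*(-3*y - 4) + 4*y^2 + 14*y + 12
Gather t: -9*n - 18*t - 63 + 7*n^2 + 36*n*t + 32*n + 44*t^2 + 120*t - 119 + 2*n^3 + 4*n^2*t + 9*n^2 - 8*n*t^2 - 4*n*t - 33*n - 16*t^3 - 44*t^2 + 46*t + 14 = 2*n^3 + 16*n^2 - 8*n*t^2 - 10*n - 16*t^3 + t*(4*n^2 + 32*n + 148) - 168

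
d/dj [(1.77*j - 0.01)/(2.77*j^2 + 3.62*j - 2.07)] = (-4.9029*j^2 + 0.0553999999999997*j - 3.6277)/(7.6729*j^4 + 20.0548*j^3 + 1.6366*j^2 - 14.9868*j + 4.2849)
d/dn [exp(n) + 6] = exp(n)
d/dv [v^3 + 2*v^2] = v*(3*v + 4)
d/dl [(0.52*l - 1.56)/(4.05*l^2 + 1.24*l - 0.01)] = (-2.106*l^2 + 12.636*l + 1.9292)/(16.4025*l^4 + 10.044*l^3 + 1.4566*l^2 - 0.0248*l + 0.0001)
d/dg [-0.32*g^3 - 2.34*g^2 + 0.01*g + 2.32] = -0.96*g^2 - 4.68*g + 0.01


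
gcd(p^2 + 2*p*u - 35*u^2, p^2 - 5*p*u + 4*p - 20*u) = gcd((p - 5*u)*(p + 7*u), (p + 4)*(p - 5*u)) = p - 5*u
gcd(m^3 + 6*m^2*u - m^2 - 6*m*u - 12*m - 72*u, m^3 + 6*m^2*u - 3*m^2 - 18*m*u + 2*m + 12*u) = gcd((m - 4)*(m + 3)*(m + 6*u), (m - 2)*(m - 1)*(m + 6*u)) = m + 6*u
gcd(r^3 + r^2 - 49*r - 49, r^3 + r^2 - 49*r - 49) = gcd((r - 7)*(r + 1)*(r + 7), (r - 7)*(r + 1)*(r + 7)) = r^3 + r^2 - 49*r - 49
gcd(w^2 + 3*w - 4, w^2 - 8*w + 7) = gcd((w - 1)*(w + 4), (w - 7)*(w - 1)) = w - 1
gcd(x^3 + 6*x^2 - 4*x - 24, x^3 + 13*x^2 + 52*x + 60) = x^2 + 8*x + 12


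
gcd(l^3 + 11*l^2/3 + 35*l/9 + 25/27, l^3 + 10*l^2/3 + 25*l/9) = l^2 + 10*l/3 + 25/9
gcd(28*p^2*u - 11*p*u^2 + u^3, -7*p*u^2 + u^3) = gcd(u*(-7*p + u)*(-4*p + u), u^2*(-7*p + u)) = 7*p*u - u^2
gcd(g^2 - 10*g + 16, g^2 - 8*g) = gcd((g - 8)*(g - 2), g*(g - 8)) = g - 8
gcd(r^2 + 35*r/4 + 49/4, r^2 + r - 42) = r + 7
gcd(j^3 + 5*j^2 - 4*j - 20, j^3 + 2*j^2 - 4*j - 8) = j^2 - 4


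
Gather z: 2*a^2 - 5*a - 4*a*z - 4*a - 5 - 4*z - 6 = 2*a^2 - 9*a + z*(-4*a - 4) - 11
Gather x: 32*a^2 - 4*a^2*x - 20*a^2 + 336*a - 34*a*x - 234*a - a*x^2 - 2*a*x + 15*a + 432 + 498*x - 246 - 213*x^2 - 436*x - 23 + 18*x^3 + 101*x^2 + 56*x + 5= 12*a^2 + 117*a + 18*x^3 + x^2*(-a - 112) + x*(-4*a^2 - 36*a + 118) + 168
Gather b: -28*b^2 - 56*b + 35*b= -28*b^2 - 21*b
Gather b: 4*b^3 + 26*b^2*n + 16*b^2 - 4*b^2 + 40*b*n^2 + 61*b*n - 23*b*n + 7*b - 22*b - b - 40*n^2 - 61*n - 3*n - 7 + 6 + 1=4*b^3 + b^2*(26*n + 12) + b*(40*n^2 + 38*n - 16) - 40*n^2 - 64*n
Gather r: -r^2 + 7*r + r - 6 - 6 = -r^2 + 8*r - 12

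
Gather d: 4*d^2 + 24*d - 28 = 4*d^2 + 24*d - 28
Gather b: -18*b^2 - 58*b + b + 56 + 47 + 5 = -18*b^2 - 57*b + 108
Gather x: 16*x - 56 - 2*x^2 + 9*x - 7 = -2*x^2 + 25*x - 63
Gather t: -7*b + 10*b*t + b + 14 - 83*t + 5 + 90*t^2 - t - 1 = -6*b + 90*t^2 + t*(10*b - 84) + 18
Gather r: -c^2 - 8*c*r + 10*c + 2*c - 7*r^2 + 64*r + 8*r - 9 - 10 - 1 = -c^2 + 12*c - 7*r^2 + r*(72 - 8*c) - 20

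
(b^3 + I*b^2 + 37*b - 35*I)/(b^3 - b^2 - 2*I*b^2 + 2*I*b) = (b^3 + I*b^2 + 37*b - 35*I)/(b*(b^2 - b - 2*I*b + 2*I))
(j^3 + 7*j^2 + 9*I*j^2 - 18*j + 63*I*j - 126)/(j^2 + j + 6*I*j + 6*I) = (j^2 + j*(7 + 3*I) + 21*I)/(j + 1)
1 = 1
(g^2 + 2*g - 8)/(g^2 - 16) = (g - 2)/(g - 4)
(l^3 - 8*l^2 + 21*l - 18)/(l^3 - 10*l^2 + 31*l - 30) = (l - 3)/(l - 5)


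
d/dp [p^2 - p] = 2*p - 1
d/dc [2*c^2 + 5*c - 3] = 4*c + 5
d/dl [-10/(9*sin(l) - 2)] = 90*cos(l)/(9*sin(l) - 2)^2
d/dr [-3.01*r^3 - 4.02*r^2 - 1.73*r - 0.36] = -9.03*r^2 - 8.04*r - 1.73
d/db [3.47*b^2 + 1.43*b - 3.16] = 6.94*b + 1.43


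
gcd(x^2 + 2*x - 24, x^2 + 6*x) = x + 6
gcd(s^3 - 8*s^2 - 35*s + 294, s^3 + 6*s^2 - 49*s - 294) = s^2 - s - 42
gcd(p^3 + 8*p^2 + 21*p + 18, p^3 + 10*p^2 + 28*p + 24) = p + 2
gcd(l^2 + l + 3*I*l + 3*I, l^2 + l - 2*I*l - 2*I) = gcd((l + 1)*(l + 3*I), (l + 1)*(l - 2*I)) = l + 1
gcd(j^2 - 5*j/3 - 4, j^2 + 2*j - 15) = j - 3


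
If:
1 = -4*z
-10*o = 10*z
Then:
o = 1/4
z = -1/4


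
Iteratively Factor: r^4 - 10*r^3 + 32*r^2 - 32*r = (r - 2)*(r^3 - 8*r^2 + 16*r) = (r - 4)*(r - 2)*(r^2 - 4*r) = (r - 4)^2*(r - 2)*(r)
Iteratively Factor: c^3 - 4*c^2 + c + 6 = (c + 1)*(c^2 - 5*c + 6) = (c - 3)*(c + 1)*(c - 2)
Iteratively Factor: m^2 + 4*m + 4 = (m + 2)*(m + 2)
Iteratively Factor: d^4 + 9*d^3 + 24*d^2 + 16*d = (d + 4)*(d^3 + 5*d^2 + 4*d) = d*(d + 4)*(d^2 + 5*d + 4) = d*(d + 1)*(d + 4)*(d + 4)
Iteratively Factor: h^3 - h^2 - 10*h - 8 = (h + 1)*(h^2 - 2*h - 8) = (h + 1)*(h + 2)*(h - 4)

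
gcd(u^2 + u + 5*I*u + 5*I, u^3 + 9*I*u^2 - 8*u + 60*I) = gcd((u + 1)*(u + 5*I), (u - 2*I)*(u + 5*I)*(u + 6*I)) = u + 5*I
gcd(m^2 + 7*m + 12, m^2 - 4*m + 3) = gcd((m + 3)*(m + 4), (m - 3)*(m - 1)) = 1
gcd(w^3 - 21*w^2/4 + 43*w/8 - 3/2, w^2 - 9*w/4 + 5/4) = 1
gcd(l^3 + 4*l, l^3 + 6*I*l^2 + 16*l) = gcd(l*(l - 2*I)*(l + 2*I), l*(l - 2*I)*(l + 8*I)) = l^2 - 2*I*l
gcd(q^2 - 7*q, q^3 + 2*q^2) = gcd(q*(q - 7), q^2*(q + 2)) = q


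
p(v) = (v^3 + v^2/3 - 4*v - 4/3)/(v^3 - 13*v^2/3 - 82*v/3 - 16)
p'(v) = (-3*v^2 + 26*v/3 + 82/3)*(v^3 + v^2/3 - 4*v - 4/3)/(v^3 - 13*v^2/3 - 82*v/3 - 16)^2 + (3*v^2 + 2*v/3 - 4)/(v^3 - 13*v^2/3 - 82*v/3 - 16)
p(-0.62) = -1.08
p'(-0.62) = 26.93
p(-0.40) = -0.04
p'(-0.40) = 0.83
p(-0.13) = 0.06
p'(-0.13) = 0.19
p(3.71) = -0.31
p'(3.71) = -0.27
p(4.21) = -0.47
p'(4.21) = -0.35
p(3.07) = -0.17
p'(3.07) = -0.20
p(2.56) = -0.08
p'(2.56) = -0.15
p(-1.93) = 0.03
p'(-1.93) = 0.44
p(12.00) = 2.27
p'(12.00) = -0.33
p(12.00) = 2.27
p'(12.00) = -0.33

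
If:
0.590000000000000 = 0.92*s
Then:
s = 0.64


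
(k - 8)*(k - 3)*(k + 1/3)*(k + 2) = k^4 - 26*k^3/3 - k^2 + 146*k/3 + 16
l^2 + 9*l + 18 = (l + 3)*(l + 6)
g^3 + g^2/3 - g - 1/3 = (g - 1)*(g + 1/3)*(g + 1)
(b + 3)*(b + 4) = b^2 + 7*b + 12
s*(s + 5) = s^2 + 5*s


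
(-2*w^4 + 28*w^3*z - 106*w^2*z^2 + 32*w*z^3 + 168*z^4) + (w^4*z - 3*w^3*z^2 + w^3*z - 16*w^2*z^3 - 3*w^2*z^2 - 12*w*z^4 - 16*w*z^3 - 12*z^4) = w^4*z - 2*w^4 - 3*w^3*z^2 + 29*w^3*z - 16*w^2*z^3 - 109*w^2*z^2 - 12*w*z^4 + 16*w*z^3 + 156*z^4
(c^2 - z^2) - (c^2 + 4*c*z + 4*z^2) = -4*c*z - 5*z^2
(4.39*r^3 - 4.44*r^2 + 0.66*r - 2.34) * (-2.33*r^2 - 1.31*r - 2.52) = -10.2287*r^5 + 4.5943*r^4 - 6.7842*r^3 + 15.7764*r^2 + 1.4022*r + 5.8968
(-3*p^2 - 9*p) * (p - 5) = -3*p^3 + 6*p^2 + 45*p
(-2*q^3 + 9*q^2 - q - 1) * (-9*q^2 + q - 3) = 18*q^5 - 83*q^4 + 24*q^3 - 19*q^2 + 2*q + 3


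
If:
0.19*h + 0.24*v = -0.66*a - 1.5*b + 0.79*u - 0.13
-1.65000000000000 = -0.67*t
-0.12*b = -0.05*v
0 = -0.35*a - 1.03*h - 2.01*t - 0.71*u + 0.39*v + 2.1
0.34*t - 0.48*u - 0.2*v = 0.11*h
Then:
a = 5.87385321922795 - 2.9153081351831*v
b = 0.416666666666667*v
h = 1.96726343192592*v - 7.0845541151663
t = 2.46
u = 3.3679466364669 - 0.867497869816357*v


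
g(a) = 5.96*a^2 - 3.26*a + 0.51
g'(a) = 11.92*a - 3.26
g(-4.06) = 111.99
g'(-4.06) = -51.66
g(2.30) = 24.54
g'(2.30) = 24.16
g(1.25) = 5.75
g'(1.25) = 11.64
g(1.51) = 9.18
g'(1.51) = 14.74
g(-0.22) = 1.52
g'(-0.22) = -5.88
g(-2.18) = 35.94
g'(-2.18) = -29.25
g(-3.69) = 93.69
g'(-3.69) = -47.24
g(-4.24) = 121.48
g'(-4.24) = -53.80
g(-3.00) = 63.93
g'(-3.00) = -39.02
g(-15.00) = 1390.41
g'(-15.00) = -182.06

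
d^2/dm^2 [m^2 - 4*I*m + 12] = 2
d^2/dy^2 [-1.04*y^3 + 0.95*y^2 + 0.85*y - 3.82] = 1.9 - 6.24*y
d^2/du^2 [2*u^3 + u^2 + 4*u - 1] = 12*u + 2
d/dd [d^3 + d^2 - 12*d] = 3*d^2 + 2*d - 12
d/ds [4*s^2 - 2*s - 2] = 8*s - 2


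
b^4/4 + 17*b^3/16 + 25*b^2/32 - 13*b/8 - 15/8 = (b/2 + 1)^2*(b - 5/4)*(b + 3/2)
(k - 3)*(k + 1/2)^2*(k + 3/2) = k^4 - k^3/2 - 23*k^2/4 - 39*k/8 - 9/8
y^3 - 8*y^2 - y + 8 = (y - 8)*(y - 1)*(y + 1)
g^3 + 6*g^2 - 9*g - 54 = (g - 3)*(g + 3)*(g + 6)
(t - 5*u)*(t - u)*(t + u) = t^3 - 5*t^2*u - t*u^2 + 5*u^3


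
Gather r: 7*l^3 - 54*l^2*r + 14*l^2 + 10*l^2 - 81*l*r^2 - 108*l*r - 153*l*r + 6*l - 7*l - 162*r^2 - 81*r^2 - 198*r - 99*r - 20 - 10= 7*l^3 + 24*l^2 - l + r^2*(-81*l - 243) + r*(-54*l^2 - 261*l - 297) - 30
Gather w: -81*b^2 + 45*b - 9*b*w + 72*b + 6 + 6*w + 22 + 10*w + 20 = -81*b^2 + 117*b + w*(16 - 9*b) + 48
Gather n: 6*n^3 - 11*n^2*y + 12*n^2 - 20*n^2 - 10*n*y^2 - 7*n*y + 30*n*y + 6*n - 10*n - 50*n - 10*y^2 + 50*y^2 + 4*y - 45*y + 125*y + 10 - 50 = 6*n^3 + n^2*(-11*y - 8) + n*(-10*y^2 + 23*y - 54) + 40*y^2 + 84*y - 40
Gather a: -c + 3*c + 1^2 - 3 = 2*c - 2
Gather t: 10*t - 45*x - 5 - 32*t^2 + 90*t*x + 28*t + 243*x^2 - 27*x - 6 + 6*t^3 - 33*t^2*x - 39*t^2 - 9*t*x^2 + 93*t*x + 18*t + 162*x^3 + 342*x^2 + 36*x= 6*t^3 + t^2*(-33*x - 71) + t*(-9*x^2 + 183*x + 56) + 162*x^3 + 585*x^2 - 36*x - 11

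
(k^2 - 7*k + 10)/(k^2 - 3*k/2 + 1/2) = 2*(k^2 - 7*k + 10)/(2*k^2 - 3*k + 1)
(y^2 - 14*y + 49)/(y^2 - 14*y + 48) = (y^2 - 14*y + 49)/(y^2 - 14*y + 48)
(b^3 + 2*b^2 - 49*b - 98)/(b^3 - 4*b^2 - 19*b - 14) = (b + 7)/(b + 1)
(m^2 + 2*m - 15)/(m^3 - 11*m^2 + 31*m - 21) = (m + 5)/(m^2 - 8*m + 7)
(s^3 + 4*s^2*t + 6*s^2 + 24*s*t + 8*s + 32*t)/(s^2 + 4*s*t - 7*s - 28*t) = (s^2 + 6*s + 8)/(s - 7)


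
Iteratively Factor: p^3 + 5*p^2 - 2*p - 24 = (p - 2)*(p^2 + 7*p + 12) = (p - 2)*(p + 4)*(p + 3)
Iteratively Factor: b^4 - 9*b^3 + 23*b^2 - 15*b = (b - 1)*(b^3 - 8*b^2 + 15*b) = (b - 3)*(b - 1)*(b^2 - 5*b) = b*(b - 3)*(b - 1)*(b - 5)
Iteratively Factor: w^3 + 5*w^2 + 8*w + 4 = (w + 2)*(w^2 + 3*w + 2) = (w + 2)^2*(w + 1)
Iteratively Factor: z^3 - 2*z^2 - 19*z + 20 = (z + 4)*(z^2 - 6*z + 5) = (z - 5)*(z + 4)*(z - 1)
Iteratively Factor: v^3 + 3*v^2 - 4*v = (v - 1)*(v^2 + 4*v) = v*(v - 1)*(v + 4)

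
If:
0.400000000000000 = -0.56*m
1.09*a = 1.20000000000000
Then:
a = 1.10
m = -0.71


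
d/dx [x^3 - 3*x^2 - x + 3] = 3*x^2 - 6*x - 1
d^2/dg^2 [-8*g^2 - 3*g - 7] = -16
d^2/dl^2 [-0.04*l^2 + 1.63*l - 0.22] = -0.0800000000000000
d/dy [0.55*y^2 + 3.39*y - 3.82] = 1.1*y + 3.39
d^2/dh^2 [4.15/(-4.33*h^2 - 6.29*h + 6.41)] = (155.61587*h^2 + 226.05631*h - 4.15*(8.66*h + 6.29)*(17.32*h + 12.58) - 230.36899)/(4.33*h^2 + 6.29*h - 6.41)^3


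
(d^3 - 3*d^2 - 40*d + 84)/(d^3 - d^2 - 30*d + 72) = (d^2 - 9*d + 14)/(d^2 - 7*d + 12)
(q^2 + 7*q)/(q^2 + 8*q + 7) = q/(q + 1)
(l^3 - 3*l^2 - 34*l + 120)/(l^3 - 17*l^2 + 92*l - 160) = (l + 6)/(l - 8)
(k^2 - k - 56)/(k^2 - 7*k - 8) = (k + 7)/(k + 1)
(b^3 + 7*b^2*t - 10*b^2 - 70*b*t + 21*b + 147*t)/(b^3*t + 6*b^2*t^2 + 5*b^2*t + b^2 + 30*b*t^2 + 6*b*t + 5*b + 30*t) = (b^3 + 7*b^2*t - 10*b^2 - 70*b*t + 21*b + 147*t)/(b^3*t + 6*b^2*t^2 + 5*b^2*t + b^2 + 30*b*t^2 + 6*b*t + 5*b + 30*t)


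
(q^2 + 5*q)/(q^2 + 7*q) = (q + 5)/(q + 7)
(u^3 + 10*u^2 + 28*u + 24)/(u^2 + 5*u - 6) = (u^2 + 4*u + 4)/(u - 1)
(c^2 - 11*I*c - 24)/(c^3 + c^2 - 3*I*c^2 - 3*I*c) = (c - 8*I)/(c*(c + 1))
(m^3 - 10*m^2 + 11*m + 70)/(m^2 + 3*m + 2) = (m^2 - 12*m + 35)/(m + 1)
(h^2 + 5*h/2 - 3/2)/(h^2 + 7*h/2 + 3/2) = (2*h - 1)/(2*h + 1)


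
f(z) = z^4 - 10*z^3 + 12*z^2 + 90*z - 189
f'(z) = 4*z^3 - 30*z^2 + 24*z + 90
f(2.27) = -13.28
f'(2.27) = 36.68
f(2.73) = -1.78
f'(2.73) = 13.32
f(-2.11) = -211.71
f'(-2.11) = -131.78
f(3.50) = -5.69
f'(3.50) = -22.00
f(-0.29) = -213.84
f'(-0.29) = 80.42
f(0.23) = -167.78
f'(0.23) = 93.98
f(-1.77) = -245.44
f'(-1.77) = -68.65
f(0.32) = -159.29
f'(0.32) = 94.74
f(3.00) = 0.00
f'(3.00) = 0.00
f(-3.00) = 0.00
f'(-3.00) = -360.00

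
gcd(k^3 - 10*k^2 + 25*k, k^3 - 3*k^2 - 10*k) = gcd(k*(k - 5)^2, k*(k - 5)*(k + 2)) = k^2 - 5*k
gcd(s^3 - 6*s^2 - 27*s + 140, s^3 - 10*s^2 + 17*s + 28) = s^2 - 11*s + 28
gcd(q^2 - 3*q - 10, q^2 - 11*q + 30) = q - 5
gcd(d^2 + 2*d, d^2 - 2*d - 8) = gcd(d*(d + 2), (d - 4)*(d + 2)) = d + 2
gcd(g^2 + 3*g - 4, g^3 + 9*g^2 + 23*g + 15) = 1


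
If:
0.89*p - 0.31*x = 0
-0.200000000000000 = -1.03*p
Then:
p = 0.19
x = 0.56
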